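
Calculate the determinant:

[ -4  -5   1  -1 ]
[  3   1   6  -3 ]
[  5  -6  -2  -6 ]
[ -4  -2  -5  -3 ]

Expand along row 1:
  + (-4) · M_11   where M_11 = det([1 6 -3; -6 -2 -6; -2 -5 -3]) = -138
  − (-5) · M_12   where M_12 = det([3 6 -3; 5 -2 -6; -4 -5 -3]) = 261
  + (1) · M_13   where M_13 = det([3 1 -3; 5 -6 -6; -4 -2 -3]) = 159
  − (-1) · M_14   where M_14 = det([3 1 6; 5 -6 -2; -4 -2 -5]) = -93
det = (+1)·(-4)·(-138) + (-1)·(-5)·(261) + (+1)·(1)·(159) + (-1)·(-1)·(-93) = 1923

The determinant is 1923.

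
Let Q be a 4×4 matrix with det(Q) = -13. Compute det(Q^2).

The determinant is 169.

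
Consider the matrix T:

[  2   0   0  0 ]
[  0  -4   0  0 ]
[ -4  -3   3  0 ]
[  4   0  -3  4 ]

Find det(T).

T is lower triangular, so det(T) is the product of the diagonal entries:
det = (2) · (-4) · (3) · (4) = -96

-96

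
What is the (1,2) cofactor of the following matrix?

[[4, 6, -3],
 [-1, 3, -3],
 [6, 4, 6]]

-12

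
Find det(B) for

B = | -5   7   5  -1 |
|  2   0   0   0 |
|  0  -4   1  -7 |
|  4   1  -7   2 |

|B| = 702

Expand along row 2 (it has 3 zeros):
  − (2) · M_21   where M_21 = det([7 5 -1; -4 1 -7; 1 -7 2]) = -351
det = (-1)·(2)·(-351) = 702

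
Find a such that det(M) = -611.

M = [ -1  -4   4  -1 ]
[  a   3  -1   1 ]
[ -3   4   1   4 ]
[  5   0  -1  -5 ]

Expanding along the row containing a, det(M) is linear in a: det(M) = (-88)·a + (5).
Set (-88)·a + (5) = -611  ⇒  (-88)·a = -616  ⇒  a = 7.

a = 7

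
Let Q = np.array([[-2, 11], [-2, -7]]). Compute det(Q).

The determinant is 36.

det(Q) = (-2)·(-7) − 11·(-2) = 14 − (-22) = 36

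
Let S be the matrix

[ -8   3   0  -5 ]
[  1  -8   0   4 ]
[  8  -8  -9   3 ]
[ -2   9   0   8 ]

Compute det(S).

Expand along column 3 (it has 3 zeros):
  + (-9) · M_33   where M_33 = det([-8 3 -5; 1 -8 4; -2 9 8]) = 787
det = (+1)·(-9)·(787) = -7083

The determinant is -7083.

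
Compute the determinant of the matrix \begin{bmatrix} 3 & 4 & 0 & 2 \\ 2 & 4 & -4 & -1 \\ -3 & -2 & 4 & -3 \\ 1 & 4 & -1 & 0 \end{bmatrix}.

Expand along row 1 (it has 1 zero):
  + (3) · M_11   where M_11 = det([4 -4 -1; -2 4 -3; 4 -1 0]) = 50
  − (4) · M_12   where M_12 = det([2 -4 -1; -3 4 -3; 1 -1 0]) = 7
  − (2) · M_14   where M_14 = det([2 4 -4; -3 -2 4; 1 4 -1]) = 16
det = (+1)·(3)·(50) + (-1)·(4)·(7) + (-1)·(2)·(16) = 90

The determinant is 90.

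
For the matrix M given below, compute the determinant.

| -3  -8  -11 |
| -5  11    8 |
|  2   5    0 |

509

Expand along column 3:
  + (-11) · |-5 11; 2 5| = (-11)·(-25 − 22) = 517
  − 8 · |-3 -8; 2 5| = −8·(-15 − (-16)) = -8
Sum: (517) + (-8) = 509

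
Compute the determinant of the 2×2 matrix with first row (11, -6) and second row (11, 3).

99

det = 11·3 − (-6)·11 = 33 − (-66) = 99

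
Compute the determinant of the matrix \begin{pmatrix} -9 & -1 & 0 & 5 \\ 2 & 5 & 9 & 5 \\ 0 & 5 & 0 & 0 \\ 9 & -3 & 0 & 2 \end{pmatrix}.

Expand along row 3 (it has 3 zeros):
  − (5) · M_32   where M_32 = det([-9 0 5; 2 9 5; 9 0 2]) = -567
det = (-1)·(5)·(-567) = 2835

The determinant is 2835.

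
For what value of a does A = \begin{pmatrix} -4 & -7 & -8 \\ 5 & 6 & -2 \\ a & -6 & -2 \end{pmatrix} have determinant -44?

Expanding along the row containing a, det(A) is linear in a: det(A) = (62)·a + (266).
Set (62)·a + (266) = -44  ⇒  (62)·a = -310  ⇒  a = -5.

-5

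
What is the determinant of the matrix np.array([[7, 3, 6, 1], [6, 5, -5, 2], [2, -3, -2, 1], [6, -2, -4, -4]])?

Expand along row 1:
  + (7) · M_11   where M_11 = det([5 -5 2; -3 -2 1; -2 -4 -4]) = 146
  − (3) · M_12   where M_12 = det([6 -5 2; 2 -2 1; 6 -4 -4]) = 10
  + (6) · M_13   where M_13 = det([6 5 2; 2 -3 1; 6 -2 -4]) = 182
  − (1) · M_14   where M_14 = det([6 5 -5; 2 -3 -2; 6 -2 -4]) = -42
det = (+1)·(7)·(146) + (-1)·(3)·(10) + (+1)·(6)·(182) + (-1)·(1)·(-42) = 2126

The determinant is 2126.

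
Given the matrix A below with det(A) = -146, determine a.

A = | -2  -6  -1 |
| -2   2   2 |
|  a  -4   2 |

Expanding along the row containing a, det(A) is linear in a: det(A) = (-10)·a + (-56).
Set (-10)·a + (-56) = -146  ⇒  (-10)·a = -90  ⇒  a = 9.

9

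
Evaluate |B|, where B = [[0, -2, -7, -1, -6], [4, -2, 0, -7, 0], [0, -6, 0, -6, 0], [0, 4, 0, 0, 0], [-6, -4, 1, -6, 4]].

Expand along row 4 (it has 4 zeros):
  + (4) · M_42   where M_42 = det([0 -7 -1 -6; 4 0 -7 0; 0 0 -6 0; -6 1 -6 4]) = -528
det = (+1)·(4)·(-528) = -2112

The determinant is -2112.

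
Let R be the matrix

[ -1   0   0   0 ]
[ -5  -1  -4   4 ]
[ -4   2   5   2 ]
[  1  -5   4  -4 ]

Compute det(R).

-168

Expand along row 1 (it has 3 zeros):
  + (-1) · M_11   where M_11 = det([-1 -4 4; 2 5 2; -5 4 -4]) = 168
det = (+1)·(-1)·(168) = -168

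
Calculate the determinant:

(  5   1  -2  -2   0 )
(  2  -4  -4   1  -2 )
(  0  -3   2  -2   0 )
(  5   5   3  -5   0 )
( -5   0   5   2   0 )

-470

Expand along column 5 (it has 4 zeros):
  − (-2) · M_25   where M_25 = det([5 1 -2 -2; 0 -3 2 -2; 5 5 3 -5; -5 0 5 2]) = -235
det = (-1)·(-2)·(-235) = -470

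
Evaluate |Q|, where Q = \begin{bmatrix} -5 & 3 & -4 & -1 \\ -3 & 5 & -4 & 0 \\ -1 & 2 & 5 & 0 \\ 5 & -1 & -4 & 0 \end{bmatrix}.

Expand along column 4 (it has 3 zeros):
  − (-1) · M_14   where M_14 = det([-3 5 -4; -1 2 5; 5 -1 -4]) = 150
det = (-1)·(-1)·(150) = 150

150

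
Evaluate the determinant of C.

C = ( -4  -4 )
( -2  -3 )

det(C) = (-4)·(-3) − (-4)·(-2) = 12 − 8 = 4

det(C) = 4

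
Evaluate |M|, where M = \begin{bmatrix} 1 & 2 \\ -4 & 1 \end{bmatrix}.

det(M) = 1·1 − 2·(-4) = 1 − (-8) = 9

9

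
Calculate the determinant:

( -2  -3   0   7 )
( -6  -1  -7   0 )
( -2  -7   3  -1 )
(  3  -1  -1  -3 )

The determinant is 1665.

Expand along row 1 (it has 1 zero):
  + (-2) · M_11   where M_11 = det([-1 -7 0; -7 3 -1; -1 -1 -3]) = 150
  − (-3) · M_12   where M_12 = det([-6 -7 0; -2 3 -1; 3 -1 -3]) = 123
  − (7) · M_14   where M_14 = det([-6 -1 -7; -2 -7 3; 3 -1 -1]) = -228
det = (+1)·(-2)·(150) + (-1)·(-3)·(123) + (-1)·(7)·(-228) = 1665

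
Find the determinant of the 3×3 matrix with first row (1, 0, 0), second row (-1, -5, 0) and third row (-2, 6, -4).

The determinant is 20.

The matrix is lower triangular, so the determinant is the product of the diagonal entries:
det = (1) · (-5) · (-4) = 20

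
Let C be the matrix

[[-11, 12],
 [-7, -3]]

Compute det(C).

det(C) = (-11)·(-3) − 12·(-7) = 33 − (-84) = 117

|C| = 117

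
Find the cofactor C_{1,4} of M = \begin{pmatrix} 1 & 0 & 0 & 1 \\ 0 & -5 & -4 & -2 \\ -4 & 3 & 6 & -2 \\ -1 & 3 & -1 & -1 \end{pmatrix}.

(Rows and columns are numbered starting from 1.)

-86

Delete row 1 and column 4; the remaining 3×3 submatrix is [0 -5 -4; -4 3 6; -1 3 -1].
Its determinant is 86.
The cofactor carries sign (−1)^(1+4) = −1, so C_{1,4} = −(86) = -86.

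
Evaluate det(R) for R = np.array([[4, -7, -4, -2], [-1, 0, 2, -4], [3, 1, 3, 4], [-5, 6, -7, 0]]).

Expand along row 2 (it has 1 zero):
  − (-1) · M_21   where M_21 = det([-7 -4 -2; 1 3 4; 6 -7 0]) = -242
  − (2) · M_23   where M_23 = det([4 -7 -2; 3 1 4; -5 6 0]) = -2
  + (-4) · M_24   where M_24 = det([4 -7 -4; 3 1 3; -5 6 -7]) = -234
det = (-1)·(-1)·(-242) + (-1)·(2)·(-2) + (+1)·(-4)·(-234) = 698

698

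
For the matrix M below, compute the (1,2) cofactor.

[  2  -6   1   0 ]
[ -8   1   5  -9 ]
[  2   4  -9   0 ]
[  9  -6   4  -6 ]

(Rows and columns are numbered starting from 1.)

1173

Delete row 1 and column 2; the remaining 3×3 submatrix is [-8 5 -9; 2 -9 0; 9 4 -6].
Its determinant is -1173.
The cofactor carries sign (−1)^(1+2) = −1, so C_{1,2} = −(-1173) = 1173.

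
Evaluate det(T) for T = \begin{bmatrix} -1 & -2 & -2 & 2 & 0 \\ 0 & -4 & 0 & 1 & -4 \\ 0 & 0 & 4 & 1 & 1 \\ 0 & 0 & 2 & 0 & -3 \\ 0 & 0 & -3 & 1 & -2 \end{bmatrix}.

|T| = 108

T is block upper-triangular with a 2×2 block and a 3×3 block on the diagonal, so its determinant equals the product of the determinants of the diagonal blocks.
det of the 2×2 block = 4
det of the 3×3 block = 27
det = (4)·(27) = 108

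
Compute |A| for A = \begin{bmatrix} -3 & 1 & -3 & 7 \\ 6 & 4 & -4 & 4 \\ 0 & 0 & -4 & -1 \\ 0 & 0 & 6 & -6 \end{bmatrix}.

-540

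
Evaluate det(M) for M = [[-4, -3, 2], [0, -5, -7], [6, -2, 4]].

The determinant is 322.

Expand along row 2:
  + (-5) · |-4 2; 6 4| = (-5)·(-16 − 12) = 140
  − (-7) · |-4 -3; 6 -2| = −(-7)·(8 − (-18)) = 182
Sum: (140) + (182) = 322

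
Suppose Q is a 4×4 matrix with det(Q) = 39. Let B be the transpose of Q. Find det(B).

39

det(Qᵀ) = det(Q).
det(B) = (1)·(39) = 39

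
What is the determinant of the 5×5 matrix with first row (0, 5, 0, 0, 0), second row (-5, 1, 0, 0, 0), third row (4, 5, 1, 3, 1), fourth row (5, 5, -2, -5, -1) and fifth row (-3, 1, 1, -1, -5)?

-50

The matrix is block lower-triangular with a 2×2 block and a 3×3 block on the diagonal, so its determinant equals the product of the determinants of the diagonal blocks.
det of the 2×2 block = 25
det of the 3×3 block = -2
det = (25)·(-2) = -50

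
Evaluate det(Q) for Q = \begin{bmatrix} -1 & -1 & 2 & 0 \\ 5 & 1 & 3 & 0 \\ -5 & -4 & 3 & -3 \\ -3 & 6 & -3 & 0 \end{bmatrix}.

Expand along column 4 (it has 3 zeros):
  − (-3) · M_34   where M_34 = det([-1 -1 2; 5 1 3; -3 6 -3]) = 81
det = (-1)·(-3)·(81) = 243

243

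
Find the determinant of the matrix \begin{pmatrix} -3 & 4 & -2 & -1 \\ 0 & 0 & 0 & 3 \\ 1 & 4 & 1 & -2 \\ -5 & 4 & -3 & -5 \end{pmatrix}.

Expand along row 2 (it has 3 zeros):
  + (3) · M_24   where M_24 = det([-3 4 -2; 1 4 1; -5 4 -3]) = -8
det = (+1)·(3)·(-8) = -24

-24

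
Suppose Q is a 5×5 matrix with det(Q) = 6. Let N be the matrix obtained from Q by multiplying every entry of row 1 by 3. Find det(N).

Scaling one row by 3 multiplies the determinant by 3.
det(N) = (3)·(6) = 18

18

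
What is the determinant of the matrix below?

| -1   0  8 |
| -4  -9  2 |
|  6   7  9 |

Expand along column 2:
  + (-9) · |-1 8; 6 9| = (-9)·(-9 − 48) = 513
  − 7 · |-1 8; -4 2| = −7·(-2 − (-32)) = -210
Sum: (513) + (-210) = 303

303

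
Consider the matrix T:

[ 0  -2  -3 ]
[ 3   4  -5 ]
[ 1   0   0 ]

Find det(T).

|T| = 22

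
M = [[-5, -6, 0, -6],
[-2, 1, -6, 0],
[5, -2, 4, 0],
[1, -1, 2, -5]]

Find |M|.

-788

Expand along column 4 (it has 2 zeros):
  − (-6) · M_14   where M_14 = det([-2 1 -6; 5 -2 4; 1 -1 2]) = 12
  + (-5) · M_44   where M_44 = det([-5 -6 0; -2 1 -6; 5 -2 4]) = 172
det = (-1)·(-6)·(12) + (+1)·(-5)·(172) = -788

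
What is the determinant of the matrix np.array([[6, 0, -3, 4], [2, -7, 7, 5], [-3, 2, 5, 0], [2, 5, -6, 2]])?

The determinant is -707.

Expand along row 1 (it has 1 zero):
  + (6) · M_11   where M_11 = det([-7 7 5; 2 5 0; 5 -6 2]) = -283
  + (-3) · M_13   where M_13 = det([2 -7 5; -3 2 0; 2 5 2]) = -129
  − (4) · M_14   where M_14 = det([2 -7 7; -3 2 5; 2 5 -6]) = -151
det = (+1)·(6)·(-283) + (+1)·(-3)·(-129) + (-1)·(4)·(-151) = -707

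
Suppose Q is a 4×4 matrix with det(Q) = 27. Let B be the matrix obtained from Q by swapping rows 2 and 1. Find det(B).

Swapping two rows multiplies the determinant by −1.
det(B) = (-1)·(27) = -27

|B| = -27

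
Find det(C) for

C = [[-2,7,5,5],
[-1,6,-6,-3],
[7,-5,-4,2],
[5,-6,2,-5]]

The determinant is 3636.

Expand along row 1:
  + (-2) · M_11   where M_11 = det([6 -6 -3; -5 -4 2; -6 2 -5]) = 420
  − (7) · M_12   where M_12 = det([-1 -6 -3; 7 -4 2; 5 2 -5]) = -388
  + (5) · M_13   where M_13 = det([-1 6 -3; 7 -5 2; 5 -6 -5]) = 284
  − (5) · M_14   where M_14 = det([-1 6 -6; 7 -5 -4; 5 -6 2]) = -68
det = (+1)·(-2)·(420) + (-1)·(7)·(-388) + (+1)·(5)·(284) + (-1)·(5)·(-68) = 3636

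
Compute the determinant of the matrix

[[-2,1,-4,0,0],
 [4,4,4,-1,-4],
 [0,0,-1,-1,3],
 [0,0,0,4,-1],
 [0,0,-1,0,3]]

The determinant is 12.

The matrix is block upper-triangular with a 2×2 block and a 3×3 block on the diagonal, so its determinant equals the product of the determinants of the diagonal blocks.
det of the 2×2 block = -12
det of the 3×3 block = -1
det = (-12)·(-1) = 12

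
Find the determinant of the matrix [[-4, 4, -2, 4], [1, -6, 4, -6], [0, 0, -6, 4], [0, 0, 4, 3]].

The matrix is block upper-triangular with a 2×2 block and a 2×2 block on the diagonal, so its determinant equals the product of the determinants of the diagonal blocks.
det of the 2×2 block = 20
det of the 2×2 block = -34
det = (20)·(-34) = -680

-680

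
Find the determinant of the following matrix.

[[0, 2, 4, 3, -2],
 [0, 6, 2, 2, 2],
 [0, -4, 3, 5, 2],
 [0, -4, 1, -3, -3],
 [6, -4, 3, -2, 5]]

Expand along column 1 (it has 4 zeros):
  + (6) · M_51   where M_51 = det([2 4 3 -2; 6 2 2 2; -4 3 5 2; -4 1 -3 -3]) = -462
det = (+1)·(6)·(-462) = -2772

-2772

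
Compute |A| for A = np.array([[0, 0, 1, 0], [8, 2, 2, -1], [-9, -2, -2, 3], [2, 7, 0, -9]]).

det(A) = -115

Expand along row 1 (it has 3 zeros):
  + (1) · M_13   where M_13 = det([8 2 -1; -9 -2 3; 2 7 -9]) = -115
det = (+1)·(1)·(-115) = -115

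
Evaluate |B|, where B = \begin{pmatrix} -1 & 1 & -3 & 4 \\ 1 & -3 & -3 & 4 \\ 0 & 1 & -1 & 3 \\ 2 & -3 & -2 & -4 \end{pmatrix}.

70

Expand along row 3 (it has 1 zero):
  − (1) · M_32   where M_32 = det([-1 -3 4; 1 -3 4; 2 -2 -4]) = -40
  + (-1) · M_33   where M_33 = det([-1 1 4; 1 -3 4; 2 -3 -4]) = 0
  − (3) · M_34   where M_34 = det([-1 1 -3; 1 -3 -3; 2 -3 -2]) = -10
det = (-1)·(1)·(-40) + (+1)·(-1)·(0) + (-1)·(3)·(-10) = 70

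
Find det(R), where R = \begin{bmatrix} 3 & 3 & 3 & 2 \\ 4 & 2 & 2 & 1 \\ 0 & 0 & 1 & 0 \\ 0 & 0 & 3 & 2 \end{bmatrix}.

R is block upper-triangular with a 2×2 block and a 2×2 block on the diagonal, so its determinant equals the product of the determinants of the diagonal blocks.
det of the 2×2 block = -6
det of the 2×2 block = 2
det = (-6)·(2) = -12

det(R) = -12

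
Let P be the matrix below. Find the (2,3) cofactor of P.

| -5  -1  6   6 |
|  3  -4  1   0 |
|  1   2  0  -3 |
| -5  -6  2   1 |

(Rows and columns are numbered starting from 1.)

Delete row 2 and column 3; the remaining 3×3 submatrix is [-5 -1 6; 1 2 -3; -5 -6 1].
Its determinant is 90.
The cofactor carries sign (−1)^(2+3) = −1, so C_{2,3} = −(90) = -90.

-90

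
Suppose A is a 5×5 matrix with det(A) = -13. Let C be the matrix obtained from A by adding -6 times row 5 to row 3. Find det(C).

Adding a multiple of one row to another leaves the determinant unchanged.
det(C) = (1)·(-13) = -13

The determinant is -13.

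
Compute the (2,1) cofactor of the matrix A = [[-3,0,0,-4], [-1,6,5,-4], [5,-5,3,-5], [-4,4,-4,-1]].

Delete row 2 and column 1; the remaining 3×3 submatrix is [0 0 -4; -5 3 -5; 4 -4 -1].
Its determinant is -32.
The cofactor carries sign (−1)^(2+1) = −1, so C_{2,1} = −(-32) = 32.

32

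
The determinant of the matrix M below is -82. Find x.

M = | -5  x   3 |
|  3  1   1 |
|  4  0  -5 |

Expanding along the row containing x, det(M) is linear in x: det(M) = (19)·x + (13).
Set (19)·x + (13) = -82  ⇒  (19)·x = -95  ⇒  x = -5.

-5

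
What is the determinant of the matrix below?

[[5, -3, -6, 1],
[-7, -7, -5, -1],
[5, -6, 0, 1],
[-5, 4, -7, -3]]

The determinant is 1140.

Expand along row 3 (it has 1 zero):
  + (5) · M_31   where M_31 = det([-3 -6 1; -7 -5 -1; 4 -7 -3]) = 195
  − (-6) · M_32   where M_32 = det([5 -6 1; -7 -5 -1; -5 -7 -3]) = 160
  − (1) · M_34   where M_34 = det([5 -3 -6; -7 -7 -5; -5 4 -7]) = 795
det = (+1)·(5)·(195) + (-1)·(-6)·(160) + (-1)·(1)·(795) = 1140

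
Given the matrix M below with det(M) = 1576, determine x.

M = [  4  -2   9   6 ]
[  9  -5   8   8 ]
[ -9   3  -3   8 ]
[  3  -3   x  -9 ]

Expanding along the column containing x, det(M) is linear in x: det(M) = (76)·x + (1956).
Set (76)·x + (1956) = 1576  ⇒  (76)·x = -380  ⇒  x = -5.

-5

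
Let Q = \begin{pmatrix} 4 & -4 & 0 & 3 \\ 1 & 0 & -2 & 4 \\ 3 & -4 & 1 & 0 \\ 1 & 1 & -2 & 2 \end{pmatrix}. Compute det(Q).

|Q| = 13

Expand along row 1 (it has 1 zero):
  + (4) · M_11   where M_11 = det([0 -2 4; -4 1 0; 1 -2 2]) = 12
  − (-4) · M_12   where M_12 = det([1 -2 4; 3 1 0; 1 -2 2]) = -14
  − (3) · M_14   where M_14 = det([1 0 -2; 3 -4 1; 1 1 -2]) = -7
det = (+1)·(4)·(12) + (-1)·(-4)·(-14) + (-1)·(3)·(-7) = 13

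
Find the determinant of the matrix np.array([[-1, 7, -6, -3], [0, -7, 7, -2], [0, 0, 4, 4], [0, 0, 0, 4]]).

The matrix is upper triangular, so the determinant is the product of the diagonal entries:
det = (-1) · (-7) · (4) · (4) = 112

112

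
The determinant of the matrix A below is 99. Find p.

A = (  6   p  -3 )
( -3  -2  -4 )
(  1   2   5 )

9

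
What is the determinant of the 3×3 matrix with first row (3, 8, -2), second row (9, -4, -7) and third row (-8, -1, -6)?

1013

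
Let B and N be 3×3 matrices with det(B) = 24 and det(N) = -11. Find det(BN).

|BN| = -264

det(BN) = det(B)·det(N) = (24)·(-11) = -264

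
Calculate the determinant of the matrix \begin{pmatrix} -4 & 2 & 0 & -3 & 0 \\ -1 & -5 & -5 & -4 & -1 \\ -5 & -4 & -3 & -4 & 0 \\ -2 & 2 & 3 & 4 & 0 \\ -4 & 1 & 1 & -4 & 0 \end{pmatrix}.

-271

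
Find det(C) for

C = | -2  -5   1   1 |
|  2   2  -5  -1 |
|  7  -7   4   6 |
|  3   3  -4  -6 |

Expand along row 1:
  + (-2) · M_11   where M_11 = det([2 -5 -1; -7 4 6; 3 -4 -6]) = 104
  − (-5) · M_12   where M_12 = det([2 -5 -1; 7 4 6; 3 -4 -6]) = -260
  + (1) · M_13   where M_13 = det([2 2 -1; 7 -7 6; 3 3 -6]) = 126
  − (1) · M_14   where M_14 = det([2 2 -5; 7 -7 4; 3 3 -4]) = -98
det = (+1)·(-2)·(104) + (-1)·(-5)·(-260) + (+1)·(1)·(126) + (-1)·(1)·(-98) = -1284

-1284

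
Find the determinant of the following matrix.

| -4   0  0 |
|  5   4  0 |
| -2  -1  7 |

The matrix is lower triangular, so the determinant is the product of the diagonal entries:
det = (-4) · (4) · (7) = -112

-112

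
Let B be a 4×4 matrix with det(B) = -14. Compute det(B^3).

The determinant is -2744.

det(B^3) = (det B)^3 = (-14)^3 = -2744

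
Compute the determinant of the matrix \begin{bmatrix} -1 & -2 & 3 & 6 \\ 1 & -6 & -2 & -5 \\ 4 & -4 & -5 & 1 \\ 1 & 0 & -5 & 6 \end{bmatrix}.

Expand along row 4 (it has 1 zero):
  − (1) · M_41   where M_41 = det([-2 3 6; -6 -2 -5; -4 -5 1]) = 264
  − (-5) · M_43   where M_43 = det([-1 -2 6; 1 -6 -5; 4 -4 1]) = 188
  + (6) · M_44   where M_44 = det([-1 -2 3; 1 -6 -2; 4 -4 -5]) = 44
det = (-1)·(1)·(264) + (-1)·(-5)·(188) + (+1)·(6)·(44) = 940

940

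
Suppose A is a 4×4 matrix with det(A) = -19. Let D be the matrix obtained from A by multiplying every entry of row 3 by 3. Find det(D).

-57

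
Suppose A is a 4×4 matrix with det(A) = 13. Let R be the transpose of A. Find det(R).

13

det(Aᵀ) = det(A).
det(R) = (1)·(13) = 13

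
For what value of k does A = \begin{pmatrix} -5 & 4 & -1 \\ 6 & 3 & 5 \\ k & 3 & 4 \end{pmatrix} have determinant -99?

Expanding along the row containing k, det(A) is linear in k: det(A) = (23)·k + (-99).
Set (23)·k + (-99) = -99  ⇒  (23)·k = 0  ⇒  k = 0.

0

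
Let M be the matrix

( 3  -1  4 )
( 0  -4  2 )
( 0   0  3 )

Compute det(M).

The determinant is -36.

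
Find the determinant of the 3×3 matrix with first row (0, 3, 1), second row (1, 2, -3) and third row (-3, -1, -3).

The determinant is 41.

Expand along row 1:
  − 3 · |1 -3; -3 -3| = −3·(-3 − 9) = 36
  + 1 · |1 2; -3 -1| = 1·(-1 − (-6)) = 5
Sum: (36) + (5) = 41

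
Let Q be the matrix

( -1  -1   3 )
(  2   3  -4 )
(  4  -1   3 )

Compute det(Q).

det(Q) = -25

Expand along row 1:
  + (-1) · |3 -4; -1 3| = (-1)·(9 − 4) = -5
  − (-1) · |2 -4; 4 3| = −(-1)·(6 − (-16)) = 22
  + 3 · |2 3; 4 -1| = 3·(-2 − 12) = -42
Sum: (-5) + (22) + (-42) = -25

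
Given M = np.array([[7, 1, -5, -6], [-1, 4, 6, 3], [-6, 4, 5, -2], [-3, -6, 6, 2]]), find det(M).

Expand along row 1:
  + (7) · M_11   where M_11 = det([4 6 3; 4 5 -2; -6 6 2]) = 274
  − (1) · M_12   where M_12 = det([-1 6 3; -6 5 -2; -3 6 2]) = 23
  + (-5) · M_13   where M_13 = det([-1 4 3; -6 4 -2; -3 -6 2]) = 220
  − (-6) · M_14   where M_14 = det([-1 4 6; -6 4 5; -3 -6 6]) = 318
det = (+1)·(7)·(274) + (-1)·(1)·(23) + (+1)·(-5)·(220) + (-1)·(-6)·(318) = 2703

det(M) = 2703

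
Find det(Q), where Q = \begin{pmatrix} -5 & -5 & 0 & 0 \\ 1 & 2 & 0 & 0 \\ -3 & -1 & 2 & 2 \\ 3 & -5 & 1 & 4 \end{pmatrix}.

Q is block lower-triangular with a 2×2 block and a 2×2 block on the diagonal, so its determinant equals the product of the determinants of the diagonal blocks.
det of the 2×2 block = -5
det of the 2×2 block = 6
det = (-5)·(6) = -30

-30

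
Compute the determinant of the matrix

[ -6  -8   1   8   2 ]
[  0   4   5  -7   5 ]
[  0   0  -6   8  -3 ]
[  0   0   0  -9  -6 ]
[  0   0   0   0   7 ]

-9072

The matrix is upper triangular, so the determinant is the product of the diagonal entries:
det = (-6) · (4) · (-6) · (-9) · (7) = -9072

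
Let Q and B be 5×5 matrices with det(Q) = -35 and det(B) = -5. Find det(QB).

det(QB) = 175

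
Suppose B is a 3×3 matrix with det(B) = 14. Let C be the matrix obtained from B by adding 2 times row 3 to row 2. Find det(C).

The determinant is 14.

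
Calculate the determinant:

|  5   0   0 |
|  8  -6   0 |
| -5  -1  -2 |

60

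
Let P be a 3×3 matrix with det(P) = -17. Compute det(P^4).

det(P^4) = (det P)^4 = (-17)^4 = 83521

83521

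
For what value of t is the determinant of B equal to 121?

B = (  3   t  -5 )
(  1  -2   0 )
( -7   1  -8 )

Expanding along the row containing t, det(B) is linear in t: det(B) = (8)·t + (113).
Set (8)·t + (113) = 121  ⇒  (8)·t = 8  ⇒  t = 1.

1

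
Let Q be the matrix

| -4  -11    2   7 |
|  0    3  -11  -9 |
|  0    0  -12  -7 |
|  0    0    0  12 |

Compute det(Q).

det(Q) = 1728

Q is upper triangular, so det(Q) is the product of the diagonal entries:
det = (-4) · (3) · (-12) · (12) = 1728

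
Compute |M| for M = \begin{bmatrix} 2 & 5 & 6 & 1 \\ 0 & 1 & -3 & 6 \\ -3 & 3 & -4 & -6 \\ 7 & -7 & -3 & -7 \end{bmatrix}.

Expand along row 2 (it has 1 zero):
  + (1) · M_22   where M_22 = det([2 6 1; -3 -4 -6; 7 -3 -7]) = -321
  − (-3) · M_23   where M_23 = det([2 5 1; -3 3 -6; 7 -7 -7]) = -441
  + (6) · M_24   where M_24 = det([2 5 6; -3 3 -4; 7 -7 -3]) = -259
det = (+1)·(1)·(-321) + (-1)·(-3)·(-441) + (+1)·(6)·(-259) = -3198

-3198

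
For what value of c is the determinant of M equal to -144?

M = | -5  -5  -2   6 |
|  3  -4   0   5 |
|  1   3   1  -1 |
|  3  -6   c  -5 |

0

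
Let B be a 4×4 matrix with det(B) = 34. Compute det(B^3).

det(B^3) = (det B)^3 = (34)^3 = 39304

39304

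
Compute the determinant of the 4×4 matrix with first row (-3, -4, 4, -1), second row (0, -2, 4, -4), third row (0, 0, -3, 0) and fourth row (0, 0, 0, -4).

72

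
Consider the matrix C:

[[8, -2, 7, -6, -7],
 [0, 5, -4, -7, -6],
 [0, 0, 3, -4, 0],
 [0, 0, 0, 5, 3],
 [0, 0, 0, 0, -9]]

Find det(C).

C is upper triangular, so det(C) is the product of the diagonal entries:
det = (8) · (5) · (3) · (5) · (-9) = -5400

det(C) = -5400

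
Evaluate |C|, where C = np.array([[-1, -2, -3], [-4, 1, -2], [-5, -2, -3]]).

The determinant is -28.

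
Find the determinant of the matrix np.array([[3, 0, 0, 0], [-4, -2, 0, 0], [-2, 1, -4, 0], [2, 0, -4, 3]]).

72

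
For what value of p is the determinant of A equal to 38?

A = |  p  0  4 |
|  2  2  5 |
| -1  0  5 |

Expanding along the row containing p, det(A) is linear in p: det(A) = (10)·p + (8).
Set (10)·p + (8) = 38  ⇒  (10)·p = 30  ⇒  p = 3.

p = 3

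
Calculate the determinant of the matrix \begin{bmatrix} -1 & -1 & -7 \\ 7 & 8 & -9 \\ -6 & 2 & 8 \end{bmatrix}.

Expand along column 1:
  + (-1) · |8 -9; 2 8| = (-1)·(64 − (-18)) = -82
  − 7 · |-1 -7; 2 8| = −7·(-8 − (-14)) = -42
  + (-6) · |-1 -7; 8 -9| = (-6)·(9 − (-56)) = -390
Sum: (-82) + (-42) + (-390) = -514

-514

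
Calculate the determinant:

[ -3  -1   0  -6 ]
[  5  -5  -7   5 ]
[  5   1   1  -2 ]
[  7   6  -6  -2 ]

Expand along row 1 (it has 1 zero):
  + (-3) · M_11   where M_11 = det([-5 -7 5; 1 1 -2; 6 -6 -2]) = 80
  − (-1) · M_12   where M_12 = det([5 -7 5; 5 1 -2; 7 -6 -2]) = -227
  − (-6) · M_14   where M_14 = det([5 -5 -7; 5 1 1; 7 6 -6]) = -406
det = (+1)·(-3)·(80) + (-1)·(-1)·(-227) + (-1)·(-6)·(-406) = -2903

-2903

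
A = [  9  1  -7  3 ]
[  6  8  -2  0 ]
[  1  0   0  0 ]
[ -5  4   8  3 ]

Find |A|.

378

Expand along row 3 (it has 3 zeros):
  + (1) · M_31   where M_31 = det([1 -7 3; 8 -2 0; 4 8 3]) = 378
det = (+1)·(1)·(378) = 378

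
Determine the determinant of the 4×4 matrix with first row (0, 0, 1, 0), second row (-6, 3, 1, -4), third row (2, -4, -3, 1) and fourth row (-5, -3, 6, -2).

35

Expand along row 1 (it has 3 zeros):
  + (1) · M_13   where M_13 = det([-6 3 -4; 2 -4 1; -5 -3 -2]) = 35
det = (+1)·(1)·(35) = 35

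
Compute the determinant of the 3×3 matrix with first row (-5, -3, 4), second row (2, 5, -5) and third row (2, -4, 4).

Expand along column 1:
  + (-5) · |5 -5; -4 4| = (-5)·(20 − 20) = 0
  − 2 · |-3 4; -4 4| = −2·(-12 − (-16)) = -8
  + 2 · |-3 4; 5 -5| = 2·(15 − 20) = -10
Sum: (0) + (-8) + (-10) = -18

-18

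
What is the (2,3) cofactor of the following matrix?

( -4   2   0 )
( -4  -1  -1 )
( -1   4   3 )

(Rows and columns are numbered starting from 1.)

14

Delete row 2 and column 3; the remaining 2×2 submatrix is [-4 2; -1 4].
Its determinant is (-4)·4 − 2·(-1) = -14.
The cofactor carries sign (−1)^(2+3) = −1, so C_{2,3} = −(-14) = 14.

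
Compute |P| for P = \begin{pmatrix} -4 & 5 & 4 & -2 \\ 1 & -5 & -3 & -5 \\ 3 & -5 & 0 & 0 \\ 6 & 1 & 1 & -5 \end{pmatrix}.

|P| = -1138

Expand along row 3 (it has 2 zeros):
  + (3) · M_31   where M_31 = det([5 4 -2; -5 -3 -5; 1 1 -5]) = -16
  − (-5) · M_32   where M_32 = det([-4 4 -2; 1 -3 -5; 6 1 -5]) = -218
det = (+1)·(3)·(-16) + (-1)·(-5)·(-218) = -1138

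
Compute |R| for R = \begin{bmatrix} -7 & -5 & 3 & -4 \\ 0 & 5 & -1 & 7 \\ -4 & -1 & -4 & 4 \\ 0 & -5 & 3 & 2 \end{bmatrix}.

1941

Expand along column 1 (it has 2 zeros):
  + (-7) · M_11   where M_11 = det([5 -1 7; -1 -4 4; -5 3 2]) = -243
  + (-4) · M_31   where M_31 = det([-5 3 -4; 5 -1 7; -5 3 2]) = -60
det = (+1)·(-7)·(-243) + (+1)·(-4)·(-60) = 1941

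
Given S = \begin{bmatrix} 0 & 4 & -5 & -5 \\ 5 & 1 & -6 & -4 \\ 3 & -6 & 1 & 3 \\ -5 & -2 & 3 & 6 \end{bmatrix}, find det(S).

det(S) = 297

Expand along row 1 (it has 1 zero):
  − (4) · M_12   where M_12 = det([5 -6 -4; 3 1 3; -5 3 6]) = 127
  + (-5) · M_13   where M_13 = det([5 1 -4; 3 -6 3; -5 -2 6]) = -39
  − (-5) · M_14   where M_14 = det([5 1 -6; 3 -6 1; -5 -2 3]) = 122
det = (-1)·(4)·(127) + (+1)·(-5)·(-39) + (-1)·(-5)·(122) = 297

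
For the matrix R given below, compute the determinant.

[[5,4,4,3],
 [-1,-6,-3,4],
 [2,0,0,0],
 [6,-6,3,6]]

Expand along row 3 (it has 3 zeros):
  + (2) · M_31   where M_31 = det([4 4 3; -6 -3 4; -6 3 6]) = -180
det = (+1)·(2)·(-180) = -360

The determinant is -360.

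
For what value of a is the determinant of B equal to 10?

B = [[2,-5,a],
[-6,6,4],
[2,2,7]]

-8

Expanding along the column containing a, det(B) is linear in a: det(B) = (-24)·a + (-182).
Set (-24)·a + (-182) = 10  ⇒  (-24)·a = 192  ⇒  a = -8.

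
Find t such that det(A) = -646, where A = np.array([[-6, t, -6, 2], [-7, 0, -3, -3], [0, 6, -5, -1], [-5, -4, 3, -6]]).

t = -2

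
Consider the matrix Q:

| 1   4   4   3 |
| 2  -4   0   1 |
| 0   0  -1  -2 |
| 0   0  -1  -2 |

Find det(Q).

|Q| = 0

Q is block upper-triangular with a 2×2 block and a 2×2 block on the diagonal, so its determinant equals the product of the determinants of the diagonal blocks.
det of the 2×2 block = -12
det of the 2×2 block = 0
det = (-12)·(0) = 0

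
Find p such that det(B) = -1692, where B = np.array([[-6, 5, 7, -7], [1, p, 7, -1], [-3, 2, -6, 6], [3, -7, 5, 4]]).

Expanding along the row containing p, det(B) is linear in p: det(B) = (513)·p + (1899).
Set (513)·p + (1899) = -1692  ⇒  (513)·p = -3591  ⇒  p = -7.

-7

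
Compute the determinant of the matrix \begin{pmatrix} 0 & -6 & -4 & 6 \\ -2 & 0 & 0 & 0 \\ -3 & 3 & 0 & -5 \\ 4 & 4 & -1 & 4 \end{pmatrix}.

280

Expand along row 2 (it has 3 zeros):
  − (-2) · M_21   where M_21 = det([-6 -4 6; 3 0 -5; 4 -1 4]) = 140
det = (-1)·(-2)·(140) = 280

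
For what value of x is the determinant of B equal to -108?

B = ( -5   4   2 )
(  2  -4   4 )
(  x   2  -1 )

x = -6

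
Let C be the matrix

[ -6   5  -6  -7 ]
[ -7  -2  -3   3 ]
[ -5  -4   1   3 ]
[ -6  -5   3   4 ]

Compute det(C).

Expand along row 1:
  + (-6) · M_11   where M_11 = det([-2 -3 3; -4 1 3; -5 3 4]) = -14
  − (5) · M_12   where M_12 = det([-7 -3 3; -5 1 3; -6 3 4]) = 2
  + (-6) · M_13   where M_13 = det([-7 -2 3; -5 -4 3; -6 -5 4]) = 6
  − (-7) · M_14   where M_14 = det([-7 -2 -3; -5 -4 1; -6 -5 3]) = 28
det = (+1)·(-6)·(-14) + (-1)·(5)·(2) + (+1)·(-6)·(6) + (-1)·(-7)·(28) = 234

det(C) = 234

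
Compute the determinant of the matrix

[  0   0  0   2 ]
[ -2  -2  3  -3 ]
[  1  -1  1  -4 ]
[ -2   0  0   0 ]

4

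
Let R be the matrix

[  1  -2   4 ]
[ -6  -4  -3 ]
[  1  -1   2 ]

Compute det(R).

Expand along row 1:
  + 1 · |-4 -3; -1 2| = 1·(-8 − 3) = -11
  − (-2) · |-6 -3; 1 2| = −(-2)·(-12 − (-3)) = -18
  + 4 · |-6 -4; 1 -1| = 4·(6 − (-4)) = 40
Sum: (-11) + (-18) + (40) = 11

det(R) = 11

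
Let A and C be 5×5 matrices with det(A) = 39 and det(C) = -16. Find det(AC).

det(AC) = det(A)·det(C) = (39)·(-16) = -624

-624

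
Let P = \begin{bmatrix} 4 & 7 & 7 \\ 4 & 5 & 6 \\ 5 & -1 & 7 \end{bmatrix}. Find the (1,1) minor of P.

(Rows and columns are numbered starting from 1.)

41

Delete row 1 and column 1; the remaining 2×2 submatrix is [5 6; -1 7].
Its determinant is 5·7 − 6·(-1) = 41.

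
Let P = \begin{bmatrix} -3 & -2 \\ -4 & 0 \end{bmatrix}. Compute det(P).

det(P) = (-3)·0 − (-2)·(-4) = 0 − 8 = -8

-8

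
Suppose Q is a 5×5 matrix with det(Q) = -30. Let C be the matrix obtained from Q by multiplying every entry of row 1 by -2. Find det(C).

60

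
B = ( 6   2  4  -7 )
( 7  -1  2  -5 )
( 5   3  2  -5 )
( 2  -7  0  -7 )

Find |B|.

|B| = -372

Expand along row 4 (it has 1 zero):
  − (2) · M_41   where M_41 = det([2 4 -7; -1 2 -5; 3 2 -5]) = -24
  + (-7) · M_42   where M_42 = det([6 4 -7; 7 2 -5; 5 2 -5]) = 12
  + (-7) · M_44   where M_44 = det([6 2 4; 7 -1 2; 5 3 2]) = 48
det = (-1)·(2)·(-24) + (+1)·(-7)·(12) + (+1)·(-7)·(48) = -372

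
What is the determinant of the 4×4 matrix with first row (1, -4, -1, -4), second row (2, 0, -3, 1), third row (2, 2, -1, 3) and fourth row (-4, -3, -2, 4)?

Expand along row 2 (it has 1 zero):
  − (2) · M_21   where M_21 = det([-4 -1 -4; 2 -1 3; -3 -2 4]) = 37
  − (-3) · M_23   where M_23 = det([1 -4 -4; 2 2 3; -4 -3 4]) = 89
  + (1) · M_24   where M_24 = det([1 -4 -1; 2 2 -1; -4 -3 -2]) = -41
det = (-1)·(2)·(37) + (-1)·(-3)·(89) + (+1)·(1)·(-41) = 152

152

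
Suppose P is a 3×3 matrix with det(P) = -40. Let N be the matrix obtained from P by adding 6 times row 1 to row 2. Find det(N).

Adding a multiple of one row to another leaves the determinant unchanged.
det(N) = (1)·(-40) = -40

-40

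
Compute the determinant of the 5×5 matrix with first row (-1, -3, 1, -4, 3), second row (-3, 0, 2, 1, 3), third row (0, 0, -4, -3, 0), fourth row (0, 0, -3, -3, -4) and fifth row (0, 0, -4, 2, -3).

The matrix is block upper-triangular with a 2×2 block and a 3×3 block on the diagonal, so its determinant equals the product of the determinants of the diagonal blocks.
det of the 2×2 block = -9
det of the 3×3 block = -89
det = (-9)·(-89) = 801

The determinant is 801.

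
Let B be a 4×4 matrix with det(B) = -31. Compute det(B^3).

det(B^3) = (det B)^3 = (-31)^3 = -29791

The determinant is -29791.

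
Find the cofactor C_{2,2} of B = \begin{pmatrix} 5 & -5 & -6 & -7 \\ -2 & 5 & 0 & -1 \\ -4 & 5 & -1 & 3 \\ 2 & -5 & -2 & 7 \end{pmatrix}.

The cofactor is -279.

Delete row 2 and column 2; the remaining 3×3 submatrix is [5 -6 -7; -4 -1 3; 2 -2 7].
Its determinant is -279.
The cofactor carries sign (−1)^(2+2) = +1, so C_{2,2} = +(-279) = -279.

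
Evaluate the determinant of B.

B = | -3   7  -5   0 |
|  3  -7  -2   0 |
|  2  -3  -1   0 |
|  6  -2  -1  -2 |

70

Expand along column 4 (it has 3 zeros):
  + (-2) · M_44   where M_44 = det([-3 7 -5; 3 -7 -2; 2 -3 -1]) = -35
det = (+1)·(-2)·(-35) = 70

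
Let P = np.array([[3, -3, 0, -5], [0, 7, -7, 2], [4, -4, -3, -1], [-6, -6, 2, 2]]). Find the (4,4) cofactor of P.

Delete row 4 and column 4; the remaining 3×3 submatrix is [3 -3 0; 0 7 -7; 4 -4 -3].
Its determinant is -63.
The cofactor carries sign (−1)^(4+4) = +1, so C_{4,4} = +(-63) = -63.

The cofactor is -63.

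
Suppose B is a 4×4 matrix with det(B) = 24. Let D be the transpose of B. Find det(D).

det(Bᵀ) = det(B).
det(D) = (1)·(24) = 24

24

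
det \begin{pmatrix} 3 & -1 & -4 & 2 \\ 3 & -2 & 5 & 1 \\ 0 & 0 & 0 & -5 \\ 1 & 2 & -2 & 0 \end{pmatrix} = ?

Expand along row 3 (it has 3 zeros):
  − (-5) · M_34   where M_34 = det([3 -1 -4; 3 -2 5; 1 2 -2]) = -61
det = (-1)·(-5)·(-61) = -305

The determinant is -305.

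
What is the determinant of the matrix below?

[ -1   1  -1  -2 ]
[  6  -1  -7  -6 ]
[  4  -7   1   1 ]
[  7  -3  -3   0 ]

Expand along row 4 (it has 1 zero):
  − (7) · M_41   where M_41 = det([1 -1 -2; -1 -7 -6; -7 1 1]) = 56
  + (-3) · M_42   where M_42 = det([-1 -1 -2; 6 -7 -6; 4 1 1]) = -37
  − (-3) · M_43   where M_43 = det([-1 1 -2; 6 -1 -6; 4 -7 1]) = 89
det = (-1)·(7)·(56) + (+1)·(-3)·(-37) + (-1)·(-3)·(89) = -14

-14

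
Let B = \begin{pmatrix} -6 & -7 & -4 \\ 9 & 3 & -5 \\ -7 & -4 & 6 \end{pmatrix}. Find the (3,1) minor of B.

Delete row 3 and column 1; the remaining 2×2 submatrix is [-7 -4; 3 -5].
Its determinant is (-7)·(-5) − (-4)·3 = 47.

The minor is 47.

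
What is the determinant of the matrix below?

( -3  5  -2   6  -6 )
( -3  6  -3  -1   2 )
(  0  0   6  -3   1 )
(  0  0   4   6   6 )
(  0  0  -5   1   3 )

The matrix is block upper-triangular with a 2×2 block and a 3×3 block on the diagonal, so its determinant equals the product of the determinants of the diagonal blocks.
det of the 2×2 block = -3
det of the 3×3 block = 232
det = (-3)·(232) = -696

-696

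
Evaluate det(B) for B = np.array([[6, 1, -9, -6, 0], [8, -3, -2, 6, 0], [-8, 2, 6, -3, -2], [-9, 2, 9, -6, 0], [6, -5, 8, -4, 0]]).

det(B) = -2628

Expand along column 5 (it has 4 zeros):
  + (-2) · M_35   where M_35 = det([6 1 -9 -6; 8 -3 -2 6; -9 2 9 -6; 6 -5 8 -4]) = 1314
det = (+1)·(-2)·(1314) = -2628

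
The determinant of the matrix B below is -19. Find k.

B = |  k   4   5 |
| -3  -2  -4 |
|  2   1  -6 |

k = 5

Expanding along the row containing k, det(B) is linear in k: det(B) = (16)·k + (-99).
Set (16)·k + (-99) = -19  ⇒  (16)·k = 80  ⇒  k = 5.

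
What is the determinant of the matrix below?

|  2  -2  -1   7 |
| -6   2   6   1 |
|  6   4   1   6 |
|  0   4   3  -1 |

-12

Expand along row 4 (it has 1 zero):
  + (4) · M_42   where M_42 = det([2 -1 7; -6 6 1; 6 1 6]) = -266
  − (3) · M_43   where M_43 = det([2 -2 7; -6 2 1; 6 4 6]) = -320
  + (-1) · M_44   where M_44 = det([2 -2 -1; -6 2 6; 6 4 1]) = -92
det = (+1)·(4)·(-266) + (-1)·(3)·(-320) + (+1)·(-1)·(-92) = -12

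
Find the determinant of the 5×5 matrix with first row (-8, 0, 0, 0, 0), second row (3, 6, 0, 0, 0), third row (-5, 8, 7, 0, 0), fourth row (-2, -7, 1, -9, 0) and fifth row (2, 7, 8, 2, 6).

The determinant is 18144.

The matrix is lower triangular, so the determinant is the product of the diagonal entries:
det = (-8) · (6) · (7) · (-9) · (6) = 18144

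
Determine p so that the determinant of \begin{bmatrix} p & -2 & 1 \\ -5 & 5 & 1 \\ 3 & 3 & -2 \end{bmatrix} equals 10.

-2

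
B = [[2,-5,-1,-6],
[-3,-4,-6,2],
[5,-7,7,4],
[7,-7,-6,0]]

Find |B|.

Expand along row 4 (it has 1 zero):
  − (7) · M_41   where M_41 = det([-5 -1 -6; -4 -6 2; -7 7 4]) = 608
  + (-7) · M_42   where M_42 = det([2 -1 -6; -3 -6 2; 5 7 4]) = -152
  − (-6) · M_43   where M_43 = det([2 -5 -6; -3 -4 2; 5 -7 4]) = -360
det = (-1)·(7)·(608) + (+1)·(-7)·(-152) + (-1)·(-6)·(-360) = -5352

|B| = -5352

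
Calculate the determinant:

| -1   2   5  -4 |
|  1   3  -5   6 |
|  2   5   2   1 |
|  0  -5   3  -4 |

The determinant is -39.

Expand along row 4 (it has 1 zero):
  + (-5) · M_42   where M_42 = det([-1 5 -4; 1 -5 6; 2 2 1]) = 24
  − (3) · M_43   where M_43 = det([-1 2 -4; 1 3 6; 2 5 1]) = 53
  + (-4) · M_44   where M_44 = det([-1 2 5; 1 3 -5; 2 5 2]) = -60
det = (+1)·(-5)·(24) + (-1)·(3)·(53) + (+1)·(-4)·(-60) = -39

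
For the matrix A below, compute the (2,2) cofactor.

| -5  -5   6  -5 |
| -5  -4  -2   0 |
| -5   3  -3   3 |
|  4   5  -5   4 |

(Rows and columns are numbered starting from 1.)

-8

Delete row 2 and column 2; the remaining 3×3 submatrix is [-5 6 -5; -5 -3 3; 4 -5 4].
Its determinant is -8.
The cofactor carries sign (−1)^(2+2) = +1, so C_{2,2} = +(-8) = -8.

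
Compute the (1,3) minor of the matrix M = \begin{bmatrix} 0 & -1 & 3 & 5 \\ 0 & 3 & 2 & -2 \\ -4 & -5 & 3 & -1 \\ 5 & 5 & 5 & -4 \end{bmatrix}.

The minor is -73.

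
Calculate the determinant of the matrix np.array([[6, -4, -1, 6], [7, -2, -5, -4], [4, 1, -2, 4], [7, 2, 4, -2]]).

Expand along row 1:
  + (6) · M_11   where M_11 = det([-2 -5 -4; 1 -2 4; 2 4 -2]) = -58
  − (-4) · M_12   where M_12 = det([7 -5 -4; 4 -2 4; 7 4 -2]) = -384
  + (-1) · M_13   where M_13 = det([7 -2 -4; 4 1 4; 7 2 -2]) = -146
  − (6) · M_14   where M_14 = det([7 -2 -5; 4 1 -2; 7 2 4]) = 111
det = (+1)·(6)·(-58) + (-1)·(-4)·(-384) + (+1)·(-1)·(-146) + (-1)·(6)·(111) = -2404

-2404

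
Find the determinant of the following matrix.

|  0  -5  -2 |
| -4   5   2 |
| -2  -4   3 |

Expand along column 1:
  − (-4) · |-5 -2; -4 3| = −(-4)·(-15 − 8) = -92
  + (-2) · |-5 -2; 5 2| = (-2)·(-10 − (-10)) = 0
Sum: (-92) + (0) = -92

The determinant is -92.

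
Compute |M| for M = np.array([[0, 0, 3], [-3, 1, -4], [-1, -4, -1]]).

Expand along row 1:
  + 3 · |-3 1; -1 -4| = 3·(12 − (-1)) = 39

|M| = 39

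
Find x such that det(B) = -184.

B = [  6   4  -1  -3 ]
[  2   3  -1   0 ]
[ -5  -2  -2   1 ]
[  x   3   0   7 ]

Expanding along the row containing x, det(B) is linear in x: det(B) = (-23)·x + (-92).
Set (-23)·x + (-92) = -184  ⇒  (-23)·x = -92  ⇒  x = 4.

4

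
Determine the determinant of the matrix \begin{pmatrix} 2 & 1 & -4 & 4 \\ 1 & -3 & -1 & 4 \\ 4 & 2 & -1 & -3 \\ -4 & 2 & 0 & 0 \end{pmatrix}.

Expand along row 4 (it has 2 zeros):
  − (-4) · M_41   where M_41 = det([1 -4 4; -3 -1 4; 2 -1 -3]) = 31
  + (2) · M_42   where M_42 = det([2 -4 4; 1 -1 4; 4 -1 -3]) = -50
det = (-1)·(-4)·(31) + (+1)·(2)·(-50) = 24

24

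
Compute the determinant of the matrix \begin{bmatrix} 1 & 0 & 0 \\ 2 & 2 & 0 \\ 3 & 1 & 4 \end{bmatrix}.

Expand along row 1:
  + 1 · |2 0; 1 4| = 1·(8 − 0) = 8

8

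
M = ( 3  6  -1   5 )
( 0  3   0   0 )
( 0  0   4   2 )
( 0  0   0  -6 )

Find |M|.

-216

M is upper triangular, so det(M) is the product of the diagonal entries:
det = (3) · (3) · (4) · (-6) = -216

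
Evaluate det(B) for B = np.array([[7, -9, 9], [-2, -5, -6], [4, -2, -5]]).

|B| = 613

Expand along column 1:
  + 7 · |-5 -6; -2 -5| = 7·(25 − 12) = 91
  − (-2) · |-9 9; -2 -5| = −(-2)·(45 − (-18)) = 126
  + 4 · |-9 9; -5 -6| = 4·(54 − (-45)) = 396
Sum: (91) + (126) + (396) = 613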